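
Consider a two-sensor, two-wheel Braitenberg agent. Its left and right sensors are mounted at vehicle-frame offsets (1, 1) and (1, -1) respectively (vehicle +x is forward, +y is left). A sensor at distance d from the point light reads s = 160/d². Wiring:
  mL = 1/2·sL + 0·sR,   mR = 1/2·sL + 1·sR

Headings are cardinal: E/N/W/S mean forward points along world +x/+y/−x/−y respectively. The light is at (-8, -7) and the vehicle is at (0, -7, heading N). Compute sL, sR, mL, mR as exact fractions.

16/5 80/41 8/5 728/205

left sensor world pos  = (-1, -6); dL² = 50
right sensor world pos = (1, -6); dR² = 82
sL = 160/50 = 16/5
sR = 160/82 = 80/41
mL = 1/2·sL + 0·sR = 8/5
mR = 1/2·sL + 1·sR = 728/205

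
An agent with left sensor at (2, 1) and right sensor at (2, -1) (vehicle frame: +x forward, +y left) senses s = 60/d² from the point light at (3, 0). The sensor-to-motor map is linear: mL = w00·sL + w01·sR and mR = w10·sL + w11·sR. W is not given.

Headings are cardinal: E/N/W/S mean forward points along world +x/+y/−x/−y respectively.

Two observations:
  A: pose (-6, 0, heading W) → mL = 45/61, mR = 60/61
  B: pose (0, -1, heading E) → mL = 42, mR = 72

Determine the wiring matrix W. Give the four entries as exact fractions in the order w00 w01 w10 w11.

obs A: pose=(-6,0,W) → sL=30/61, sR=30/61, mL=45/61, mR=60/61
obs B: pose=(0,-1,E) → sL=60, sR=12, mL=42, mR=72
sensor matrix S = [[30/61, 30/61], [60, 12]]; det S = -1440/61
solve [mL_A; mL_B] = S·[w00; w01] and [mR_A; mR_B] = S·[w10; w11]:
  w00 = 1/2, w01 = 1, w10 = 1, w11 = 1

1/2 1 1 1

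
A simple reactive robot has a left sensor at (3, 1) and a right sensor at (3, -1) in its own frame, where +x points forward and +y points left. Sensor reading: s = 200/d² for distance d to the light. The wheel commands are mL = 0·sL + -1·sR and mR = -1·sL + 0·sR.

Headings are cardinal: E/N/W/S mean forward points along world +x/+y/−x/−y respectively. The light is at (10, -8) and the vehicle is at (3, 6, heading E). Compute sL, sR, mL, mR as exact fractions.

left sensor world pos  = (6, 7); dL² = 241
right sensor world pos = (6, 5); dR² = 185
sL = 200/241 = 200/241
sR = 200/185 = 40/37
mL = 0·sL + -1·sR = -40/37
mR = -1·sL + 0·sR = -200/241

200/241 40/37 -40/37 -200/241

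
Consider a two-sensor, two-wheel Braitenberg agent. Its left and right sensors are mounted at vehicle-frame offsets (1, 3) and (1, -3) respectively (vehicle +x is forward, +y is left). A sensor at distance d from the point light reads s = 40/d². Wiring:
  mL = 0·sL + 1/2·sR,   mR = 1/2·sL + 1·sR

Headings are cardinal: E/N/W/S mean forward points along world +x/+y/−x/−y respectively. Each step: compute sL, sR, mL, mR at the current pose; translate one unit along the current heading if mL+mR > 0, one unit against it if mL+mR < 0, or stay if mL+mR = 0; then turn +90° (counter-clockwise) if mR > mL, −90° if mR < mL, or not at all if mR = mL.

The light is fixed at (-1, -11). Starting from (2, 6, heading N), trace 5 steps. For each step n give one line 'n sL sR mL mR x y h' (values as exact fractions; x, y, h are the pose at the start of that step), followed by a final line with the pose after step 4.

0 10/81 1/9 1/18 14/81 2 6 N
1 40/229 8/89 4/89 3612/20381 2 7 W
2 20/157 4/29 2/29 918/4553 1 7 S
3 40/409 8/41 4/41 4092/16769 1 6 E
4 10/81 1/9 1/18 14/81 2 6 N
final 2 7 W

n=0: pose=(2,6,N); sL=10/81, sR=1/9; mL=1/18, mR=14/81; mL+mR=37/162 → advance +1; mR−mL=19/162 → turn +1·90°
n=1: pose=(2,7,W); sL=40/229, sR=8/89; mL=4/89, mR=3612/20381; mL+mR=4528/20381 → advance +1; mR−mL=2696/20381 → turn +1·90°
n=2: pose=(1,7,S); sL=20/157, sR=4/29; mL=2/29, mR=918/4553; mL+mR=1232/4553 → advance +1; mR−mL=604/4553 → turn +1·90°
n=3: pose=(1,6,E); sL=40/409, sR=8/41; mL=4/41, mR=4092/16769; mL+mR=5728/16769 → advance +1; mR−mL=2456/16769 → turn +1·90°
n=4: pose=(2,6,N); sL=10/81, sR=1/9; mL=1/18, mR=14/81; mL+mR=37/162 → advance +1; mR−mL=19/162 → turn +1·90°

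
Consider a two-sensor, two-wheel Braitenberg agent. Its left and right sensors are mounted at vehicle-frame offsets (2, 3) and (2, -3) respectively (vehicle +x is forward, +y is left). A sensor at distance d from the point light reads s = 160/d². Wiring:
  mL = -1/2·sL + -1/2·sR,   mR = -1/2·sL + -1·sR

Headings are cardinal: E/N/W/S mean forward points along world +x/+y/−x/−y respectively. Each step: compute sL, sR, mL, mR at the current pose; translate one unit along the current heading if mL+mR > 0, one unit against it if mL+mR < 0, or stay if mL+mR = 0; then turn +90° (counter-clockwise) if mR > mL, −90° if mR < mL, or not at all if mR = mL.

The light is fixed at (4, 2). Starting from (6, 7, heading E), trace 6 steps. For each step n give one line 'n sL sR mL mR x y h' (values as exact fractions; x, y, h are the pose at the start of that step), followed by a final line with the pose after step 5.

0 2 8 -5 -9 6 7 E
1 32/5 160/13 -608/65 -1008/65 5 7 S
2 16 80/41 -368/41 -408/41 5 8 W
3 32/13 160/89 -2464/1157 -3504/1157 6 8 N
4 2 8 -5 -9 6 7 E
5 32/5 160/13 -608/65 -1008/65 5 7 S
final 5 8 W

n=0: pose=(6,7,E); sL=2, sR=8; mL=-5, mR=-9; mL+mR=-14 → advance -1; mR−mL=-4 → turn -1·90°
n=1: pose=(5,7,S); sL=32/5, sR=160/13; mL=-608/65, mR=-1008/65; mL+mR=-1616/65 → advance -1; mR−mL=-80/13 → turn -1·90°
n=2: pose=(5,8,W); sL=16, sR=80/41; mL=-368/41, mR=-408/41; mL+mR=-776/41 → advance -1; mR−mL=-40/41 → turn -1·90°
n=3: pose=(6,8,N); sL=32/13, sR=160/89; mL=-2464/1157, mR=-3504/1157; mL+mR=-5968/1157 → advance -1; mR−mL=-80/89 → turn -1·90°
n=4: pose=(6,7,E); sL=2, sR=8; mL=-5, mR=-9; mL+mR=-14 → advance -1; mR−mL=-4 → turn -1·90°
n=5: pose=(5,7,S); sL=32/5, sR=160/13; mL=-608/65, mR=-1008/65; mL+mR=-1616/65 → advance -1; mR−mL=-80/13 → turn -1·90°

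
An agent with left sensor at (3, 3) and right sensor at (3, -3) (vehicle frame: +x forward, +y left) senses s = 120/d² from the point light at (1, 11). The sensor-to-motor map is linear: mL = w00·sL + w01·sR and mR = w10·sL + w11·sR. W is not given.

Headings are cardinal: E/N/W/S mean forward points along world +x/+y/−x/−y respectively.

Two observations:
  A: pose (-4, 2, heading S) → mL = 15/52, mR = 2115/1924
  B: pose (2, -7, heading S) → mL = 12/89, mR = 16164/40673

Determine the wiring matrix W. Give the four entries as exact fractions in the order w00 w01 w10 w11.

0 1/2 1 1/2

obs A: pose=(-4,2,S) → sL=30/37, sR=15/26, mL=15/52, mR=2115/1924
obs B: pose=(2,-7,S) → sL=120/457, sR=24/89, mL=12/89, mR=16164/40673
sensor matrix S = [[30/37, 15/26], [120/457, 24/89]]; det S = 1313820/19563713
solve [mL_A; mL_B] = S·[w00; w01] and [mR_A; mR_B] = S·[w10; w11]:
  w00 = 0, w01 = 1/2, w10 = 1, w11 = 1/2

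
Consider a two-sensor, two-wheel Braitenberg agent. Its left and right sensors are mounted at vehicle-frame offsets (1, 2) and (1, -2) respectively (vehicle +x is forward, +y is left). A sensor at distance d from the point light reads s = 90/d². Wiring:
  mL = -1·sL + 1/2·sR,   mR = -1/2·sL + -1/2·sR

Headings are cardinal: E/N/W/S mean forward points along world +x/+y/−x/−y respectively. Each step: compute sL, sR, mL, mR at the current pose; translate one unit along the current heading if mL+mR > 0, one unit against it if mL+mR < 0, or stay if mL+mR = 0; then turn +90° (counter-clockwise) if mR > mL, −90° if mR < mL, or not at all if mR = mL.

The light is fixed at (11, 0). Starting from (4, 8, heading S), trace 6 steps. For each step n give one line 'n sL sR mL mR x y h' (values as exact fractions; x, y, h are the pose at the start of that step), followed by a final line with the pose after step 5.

n=0: pose=(4,8,S); sL=45/37, sR=9/13; mL=-837/962, mR=-459/481; mL+mR=-135/74 → advance -1; mR−mL=-81/962 → turn -1·90°
n=1: pose=(4,9,W); sL=90/113, sR=18/37; mL=-2313/4181, mR=-2682/4181; mL+mR=-135/113 → advance -1; mR−mL=-369/4181 → turn -1·90°
n=2: pose=(5,9,N); sL=45/82, sR=45/58; mL=-765/4756, mR=-1575/2378; mL+mR=-135/164 → advance -1; mR−mL=-2385/4756 → turn -1·90°
n=3: pose=(5,8,E); sL=18/25, sR=90/61; mL=27/1525, mR=-1674/1525; mL+mR=-27/25 → advance -1; mR−mL=-1701/1525 → turn -1·90°
n=4: pose=(4,8,S); sL=45/37, sR=9/13; mL=-837/962, mR=-459/481; mL+mR=-135/74 → advance -1; mR−mL=-81/962 → turn -1·90°
n=5: pose=(4,9,W); sL=90/113, sR=18/37; mL=-2313/4181, mR=-2682/4181; mL+mR=-135/113 → advance -1; mR−mL=-369/4181 → turn -1·90°

0 45/37 9/13 -837/962 -459/481 4 8 S
1 90/113 18/37 -2313/4181 -2682/4181 4 9 W
2 45/82 45/58 -765/4756 -1575/2378 5 9 N
3 18/25 90/61 27/1525 -1674/1525 5 8 E
4 45/37 9/13 -837/962 -459/481 4 8 S
5 90/113 18/37 -2313/4181 -2682/4181 4 9 W
final 5 9 N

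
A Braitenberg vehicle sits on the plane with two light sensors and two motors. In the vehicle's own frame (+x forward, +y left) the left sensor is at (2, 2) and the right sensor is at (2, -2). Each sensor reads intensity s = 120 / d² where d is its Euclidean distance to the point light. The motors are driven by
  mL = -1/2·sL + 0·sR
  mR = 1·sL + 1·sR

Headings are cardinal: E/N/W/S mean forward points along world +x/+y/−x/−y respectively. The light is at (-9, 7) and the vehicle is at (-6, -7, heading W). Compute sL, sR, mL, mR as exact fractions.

left sensor world pos  = (-8, -9); dL² = 257
right sensor world pos = (-8, -5); dR² = 145
sL = 120/257 = 120/257
sR = 120/145 = 24/29
mL = -1/2·sL + 0·sR = -60/257
mR = 1·sL + 1·sR = 9648/7453

120/257 24/29 -60/257 9648/7453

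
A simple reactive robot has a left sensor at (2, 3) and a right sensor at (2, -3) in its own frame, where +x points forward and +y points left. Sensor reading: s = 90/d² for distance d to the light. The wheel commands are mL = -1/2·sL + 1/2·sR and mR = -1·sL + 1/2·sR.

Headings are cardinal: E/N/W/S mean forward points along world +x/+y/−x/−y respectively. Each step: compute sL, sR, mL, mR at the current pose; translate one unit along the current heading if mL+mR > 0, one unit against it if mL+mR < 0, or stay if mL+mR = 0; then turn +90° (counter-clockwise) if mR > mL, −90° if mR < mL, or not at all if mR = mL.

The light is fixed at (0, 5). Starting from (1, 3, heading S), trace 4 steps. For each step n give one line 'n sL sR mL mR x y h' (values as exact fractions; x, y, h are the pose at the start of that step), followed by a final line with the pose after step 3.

0 45/16 9/2 27/32 -9/16 1 3 S
1 90/37 90 1620/37 1575/37 1 2 W
2 9 9 0 -9/2 0 2 N
3 18 90/53 -432/53 -909/53 0 1 E
final -1 1 S

n=0: pose=(1,3,S); sL=45/16, sR=9/2; mL=27/32, mR=-9/16; mL+mR=9/32 → advance +1; mR−mL=-45/32 → turn -1·90°
n=1: pose=(1,2,W); sL=90/37, sR=90; mL=1620/37, mR=1575/37; mL+mR=3195/37 → advance +1; mR−mL=-45/37 → turn -1·90°
n=2: pose=(0,2,N); sL=9, sR=9; mL=0, mR=-9/2; mL+mR=-9/2 → advance -1; mR−mL=-9/2 → turn -1·90°
n=3: pose=(0,1,E); sL=18, sR=90/53; mL=-432/53, mR=-909/53; mL+mR=-1341/53 → advance -1; mR−mL=-9 → turn -1·90°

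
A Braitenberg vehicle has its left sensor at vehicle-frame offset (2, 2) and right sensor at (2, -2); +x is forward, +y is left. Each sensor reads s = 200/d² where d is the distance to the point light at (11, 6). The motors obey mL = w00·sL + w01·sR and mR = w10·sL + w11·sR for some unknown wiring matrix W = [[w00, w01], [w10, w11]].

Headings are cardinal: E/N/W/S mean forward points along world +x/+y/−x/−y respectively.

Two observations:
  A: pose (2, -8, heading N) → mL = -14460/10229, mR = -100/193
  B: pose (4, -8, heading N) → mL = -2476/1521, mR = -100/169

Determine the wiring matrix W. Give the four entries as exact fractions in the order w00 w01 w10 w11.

-1/2 -1 0 -1/2

obs A: pose=(2,-8,N) → sL=40/53, sR=200/193, mL=-14460/10229, mR=-100/193
obs B: pose=(4,-8,N) → sL=8/9, sR=200/169, mL=-2476/1521, mR=-100/169
sensor matrix S = [[40/53, 200/193], [8/9, 200/169]]; det S = -435200/15558309
solve [mL_A; mL_B] = S·[w00; w01] and [mR_A; mR_B] = S·[w10; w11]:
  w00 = -1/2, w01 = -1, w10 = 0, w11 = -1/2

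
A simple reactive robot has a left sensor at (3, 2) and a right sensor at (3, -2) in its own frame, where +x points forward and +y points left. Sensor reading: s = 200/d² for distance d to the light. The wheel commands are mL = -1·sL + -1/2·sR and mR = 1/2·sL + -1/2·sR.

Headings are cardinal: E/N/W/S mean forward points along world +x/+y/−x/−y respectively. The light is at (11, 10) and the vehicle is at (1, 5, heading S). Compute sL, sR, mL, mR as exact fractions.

left sensor world pos  = (3, 2); dL² = 128
right sensor world pos = (-1, 2); dR² = 208
sL = 200/128 = 25/16
sR = 200/208 = 25/26
mL = -1·sL + -1/2·sR = -425/208
mR = 1/2·sL + -1/2·sR = 125/416

25/16 25/26 -425/208 125/416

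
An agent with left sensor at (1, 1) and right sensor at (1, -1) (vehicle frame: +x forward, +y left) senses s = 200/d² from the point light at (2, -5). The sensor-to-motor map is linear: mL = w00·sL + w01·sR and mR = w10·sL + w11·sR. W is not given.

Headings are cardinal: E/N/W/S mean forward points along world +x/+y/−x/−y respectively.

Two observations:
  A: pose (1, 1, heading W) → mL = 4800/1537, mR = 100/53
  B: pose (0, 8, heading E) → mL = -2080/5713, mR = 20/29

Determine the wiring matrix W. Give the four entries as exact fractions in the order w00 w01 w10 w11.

obs A: pose=(1,1,W) → sL=200/29, sR=200/53, mL=4800/1537, mR=100/53
obs B: pose=(0,8,E) → sL=200/197, sR=40/29, mL=-2080/5713, mR=20/29
sensor matrix S = [[200/29, 200/53], [200/197, 40/29]]; det S = 49888000/8780881
solve [mL_A; mL_B] = S·[w00; w01] and [mR_A; mR_B] = S·[w10; w11]:
  w00 = 1, w01 = -1, w10 = 0, w11 = 1/2

1 -1 0 1/2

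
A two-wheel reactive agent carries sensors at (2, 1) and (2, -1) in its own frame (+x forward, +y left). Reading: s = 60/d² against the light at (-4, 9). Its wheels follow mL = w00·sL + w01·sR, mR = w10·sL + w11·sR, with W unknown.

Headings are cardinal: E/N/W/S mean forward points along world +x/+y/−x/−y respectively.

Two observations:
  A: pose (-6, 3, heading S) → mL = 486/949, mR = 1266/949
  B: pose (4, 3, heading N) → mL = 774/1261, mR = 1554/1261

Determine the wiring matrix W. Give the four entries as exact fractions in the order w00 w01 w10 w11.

1 -1/2 1 1/2

obs A: pose=(-6,3,S) → sL=12/13, sR=60/73, mL=486/949, mR=1266/949
obs B: pose=(4,3,N) → sL=12/13, sR=60/97, mL=774/1261, mR=1554/1261
sensor matrix S = [[12/13, 60/73], [12/13, 60/97]]; det S = -17280/92053
solve [mL_A; mL_B] = S·[w00; w01] and [mR_A; mR_B] = S·[w10; w11]:
  w00 = 1, w01 = -1/2, w10 = 1, w11 = 1/2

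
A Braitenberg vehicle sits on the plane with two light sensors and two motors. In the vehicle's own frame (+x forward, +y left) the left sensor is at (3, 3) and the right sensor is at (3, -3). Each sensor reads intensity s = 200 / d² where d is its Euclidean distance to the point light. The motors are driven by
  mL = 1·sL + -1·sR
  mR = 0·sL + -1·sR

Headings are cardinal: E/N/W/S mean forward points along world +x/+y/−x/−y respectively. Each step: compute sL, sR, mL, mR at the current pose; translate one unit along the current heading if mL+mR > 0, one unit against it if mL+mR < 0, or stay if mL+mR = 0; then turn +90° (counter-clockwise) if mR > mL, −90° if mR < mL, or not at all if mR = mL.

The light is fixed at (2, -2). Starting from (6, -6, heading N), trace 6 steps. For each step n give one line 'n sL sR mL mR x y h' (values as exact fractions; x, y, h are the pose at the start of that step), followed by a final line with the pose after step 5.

0 100 4 96 -4 6 -6 N
1 200/49 40/17 1440/833 -40/17 6 -5 E
2 25/9 50/9 -25/9 -50/9 5 -5 S
3 8 200 -192 -200 5 -4 W
4 100 4 96 -4 6 -4 N
5 200/53 40/13 480/689 -40/13 6 -3 E
final 5 -3 S

n=0: pose=(6,-6,N); sL=100, sR=4; mL=96, mR=-4; mL+mR=92 → advance +1; mR−mL=-100 → turn -1·90°
n=1: pose=(6,-5,E); sL=200/49, sR=40/17; mL=1440/833, mR=-40/17; mL+mR=-520/833 → advance -1; mR−mL=-200/49 → turn -1·90°
n=2: pose=(5,-5,S); sL=25/9, sR=50/9; mL=-25/9, mR=-50/9; mL+mR=-25/3 → advance -1; mR−mL=-25/9 → turn -1·90°
n=3: pose=(5,-4,W); sL=8, sR=200; mL=-192, mR=-200; mL+mR=-392 → advance -1; mR−mL=-8 → turn -1·90°
n=4: pose=(6,-4,N); sL=100, sR=4; mL=96, mR=-4; mL+mR=92 → advance +1; mR−mL=-100 → turn -1·90°
n=5: pose=(6,-3,E); sL=200/53, sR=40/13; mL=480/689, mR=-40/13; mL+mR=-1640/689 → advance -1; mR−mL=-200/53 → turn -1·90°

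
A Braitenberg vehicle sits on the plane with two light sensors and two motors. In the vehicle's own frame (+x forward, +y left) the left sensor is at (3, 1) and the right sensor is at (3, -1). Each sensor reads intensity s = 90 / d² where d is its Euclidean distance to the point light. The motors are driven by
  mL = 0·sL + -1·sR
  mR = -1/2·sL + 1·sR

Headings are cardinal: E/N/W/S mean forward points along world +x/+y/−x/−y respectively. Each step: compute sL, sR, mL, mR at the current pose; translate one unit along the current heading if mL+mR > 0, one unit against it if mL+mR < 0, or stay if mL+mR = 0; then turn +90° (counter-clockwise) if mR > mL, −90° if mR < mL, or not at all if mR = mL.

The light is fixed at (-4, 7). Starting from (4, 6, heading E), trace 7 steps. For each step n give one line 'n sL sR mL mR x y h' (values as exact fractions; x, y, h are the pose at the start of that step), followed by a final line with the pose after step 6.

n=0: pose=(4,6,E); sL=90/121, sR=18/25; mL=-18/25, mR=1053/3025; mL+mR=-45/121 → advance -1; mR−mL=3231/3025 → turn +1·90°
n=1: pose=(3,6,N); sL=9/4, sR=45/34; mL=-45/34, mR=27/136; mL+mR=-9/8 → advance -1; mR−mL=207/136 → turn +1·90°
n=2: pose=(3,5,W); sL=18/5, sR=90/17; mL=-90/17, mR=297/85; mL+mR=-9/5 → advance -1; mR−mL=747/85 → turn +1·90°
n=3: pose=(4,5,S); sL=45/53, sR=45/37; mL=-45/37, mR=3105/3922; mL+mR=-45/106 → advance -1; mR−mL=7875/3922 → turn +1·90°
n=4: pose=(4,6,E); sL=90/121, sR=18/25; mL=-18/25, mR=1053/3025; mL+mR=-45/121 → advance -1; mR−mL=3231/3025 → turn +1·90°
n=5: pose=(3,6,N); sL=9/4, sR=45/34; mL=-45/34, mR=27/136; mL+mR=-9/8 → advance -1; mR−mL=207/136 → turn +1·90°
n=6: pose=(3,5,W); sL=18/5, sR=90/17; mL=-90/17, mR=297/85; mL+mR=-9/5 → advance -1; mR−mL=747/85 → turn +1·90°

0 90/121 18/25 -18/25 1053/3025 4 6 E
1 9/4 45/34 -45/34 27/136 3 6 N
2 18/5 90/17 -90/17 297/85 3 5 W
3 45/53 45/37 -45/37 3105/3922 4 5 S
4 90/121 18/25 -18/25 1053/3025 4 6 E
5 9/4 45/34 -45/34 27/136 3 6 N
6 18/5 90/17 -90/17 297/85 3 5 W
final 4 5 S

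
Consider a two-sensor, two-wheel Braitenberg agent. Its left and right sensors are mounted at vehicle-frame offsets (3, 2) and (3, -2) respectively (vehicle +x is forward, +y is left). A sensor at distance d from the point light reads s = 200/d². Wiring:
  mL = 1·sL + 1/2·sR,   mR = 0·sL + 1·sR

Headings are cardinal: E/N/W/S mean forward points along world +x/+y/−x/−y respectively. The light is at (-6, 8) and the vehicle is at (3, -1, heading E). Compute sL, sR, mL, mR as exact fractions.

left sensor world pos  = (6, 1); dL² = 193
right sensor world pos = (6, -3); dR² = 265
sL = 200/193 = 200/193
sR = 200/265 = 40/53
mL = 1·sL + 1/2·sR = 14460/10229
mR = 0·sL + 1·sR = 40/53

200/193 40/53 14460/10229 40/53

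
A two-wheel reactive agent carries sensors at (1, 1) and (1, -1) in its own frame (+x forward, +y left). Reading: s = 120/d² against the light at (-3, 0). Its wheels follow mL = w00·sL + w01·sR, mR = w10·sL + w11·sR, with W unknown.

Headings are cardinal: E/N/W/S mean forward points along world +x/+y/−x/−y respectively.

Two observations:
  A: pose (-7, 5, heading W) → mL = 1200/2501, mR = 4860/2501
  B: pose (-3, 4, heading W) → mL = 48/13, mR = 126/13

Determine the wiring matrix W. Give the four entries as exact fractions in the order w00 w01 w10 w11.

obs A: pose=(-7,5,W) → sL=120/41, sR=120/61, mL=1200/2501, mR=4860/2501
obs B: pose=(-3,4,W) → sL=12, sR=60/13, mL=48/13, mR=126/13
sensor matrix S = [[120/41, 120/61], [12, 60/13]]; det S = -328320/32513
solve [mL_A; mL_B] = S·[w00; w01] and [mR_A; mR_B] = S·[w10; w11]:
  w00 = 1/2, w01 = -1/2, w10 = 1, w11 = -1/2

1/2 -1/2 1 -1/2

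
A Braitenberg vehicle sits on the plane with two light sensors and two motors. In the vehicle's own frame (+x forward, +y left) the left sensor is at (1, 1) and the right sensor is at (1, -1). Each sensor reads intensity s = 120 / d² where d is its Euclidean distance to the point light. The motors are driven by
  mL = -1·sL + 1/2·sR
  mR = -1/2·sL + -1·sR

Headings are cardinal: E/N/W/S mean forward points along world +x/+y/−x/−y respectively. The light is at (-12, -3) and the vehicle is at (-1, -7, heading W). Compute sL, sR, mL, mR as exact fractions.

left sensor world pos  = (-2, -8); dL² = 125
right sensor world pos = (-2, -6); dR² = 109
sL = 120/125 = 24/25
sR = 120/109 = 120/109
mL = -1·sL + 1/2·sR = -1116/2725
mR = -1/2·sL + -1·sR = -4308/2725

24/25 120/109 -1116/2725 -4308/2725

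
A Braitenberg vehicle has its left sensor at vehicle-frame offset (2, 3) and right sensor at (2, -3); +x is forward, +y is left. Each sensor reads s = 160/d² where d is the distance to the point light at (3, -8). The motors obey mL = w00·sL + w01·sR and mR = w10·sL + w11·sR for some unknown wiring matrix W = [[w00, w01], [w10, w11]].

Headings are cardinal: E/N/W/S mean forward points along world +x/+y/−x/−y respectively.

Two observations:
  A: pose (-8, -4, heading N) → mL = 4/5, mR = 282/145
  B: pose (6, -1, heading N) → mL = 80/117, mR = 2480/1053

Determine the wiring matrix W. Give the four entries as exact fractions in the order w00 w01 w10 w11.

obs A: pose=(-8,-4,N) → sL=20/29, sR=8/5, mL=4/5, mR=282/145
obs B: pose=(6,-1,N) → sL=160/81, sR=160/117, mL=80/117, mR=2480/1053
sensor matrix S = [[20/29, 8/5], [160/81, 160/117]]; det S = -67712/30537
solve [mL_A; mL_B] = S·[w00; w01] and [mR_A; mR_B] = S·[w10; w11]:
  w00 = 0, w01 = 1/2, w10 = 1/2, w11 = 1

0 1/2 1/2 1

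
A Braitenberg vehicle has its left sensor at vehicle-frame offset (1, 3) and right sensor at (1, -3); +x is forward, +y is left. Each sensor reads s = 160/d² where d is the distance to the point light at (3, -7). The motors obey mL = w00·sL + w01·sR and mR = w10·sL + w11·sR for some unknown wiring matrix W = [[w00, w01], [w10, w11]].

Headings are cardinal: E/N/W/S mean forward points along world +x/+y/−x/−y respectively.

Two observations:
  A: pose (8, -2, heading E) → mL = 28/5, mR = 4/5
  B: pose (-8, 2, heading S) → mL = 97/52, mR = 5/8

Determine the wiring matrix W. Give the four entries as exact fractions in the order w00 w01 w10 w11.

obs A: pose=(8,-2,E) → sL=8/5, sR=4, mL=28/5, mR=4/5
obs B: pose=(-8,2,S) → sL=5/4, sR=8/13, mL=97/52, mR=5/8
sensor matrix S = [[8/5, 4], [5/4, 8/13]]; det S = -261/65
solve [mL_A; mL_B] = S·[w00; w01] and [mR_A; mR_B] = S·[w10; w11]:
  w00 = 1, w01 = 1, w10 = 1/2, w11 = 0

1 1 1/2 0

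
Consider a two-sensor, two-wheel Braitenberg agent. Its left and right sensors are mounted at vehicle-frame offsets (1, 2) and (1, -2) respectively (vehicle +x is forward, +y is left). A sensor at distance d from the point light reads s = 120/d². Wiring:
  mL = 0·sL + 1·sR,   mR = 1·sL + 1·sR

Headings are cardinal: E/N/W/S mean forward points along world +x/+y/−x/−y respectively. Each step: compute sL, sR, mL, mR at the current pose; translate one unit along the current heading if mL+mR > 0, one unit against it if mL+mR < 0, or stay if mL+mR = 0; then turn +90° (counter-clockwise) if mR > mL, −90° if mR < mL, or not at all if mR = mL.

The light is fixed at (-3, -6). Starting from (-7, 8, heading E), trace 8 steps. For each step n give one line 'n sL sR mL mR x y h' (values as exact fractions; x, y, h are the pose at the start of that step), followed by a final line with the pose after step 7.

0 24/53 40/51 40/51 3344/2703 -7 8 E
1 12/25 60/113 60/113 2856/2825 -6 8 N
2 24/37 24/61 24/61 2352/2257 -6 9 W
3 3/5 15/29 15/29 162/145 -7 9 S
4 24/53 40/51 40/51 3344/2703 -7 8 E
5 12/25 60/113 60/113 2856/2825 -6 8 N
6 24/37 24/61 24/61 2352/2257 -6 9 W
7 3/5 15/29 15/29 162/145 -7 9 S
final -7 8 E

n=0: pose=(-7,8,E); sL=24/53, sR=40/51; mL=40/51, mR=3344/2703; mL+mR=5464/2703 → advance +1; mR−mL=24/53 → turn +1·90°
n=1: pose=(-6,8,N); sL=12/25, sR=60/113; mL=60/113, mR=2856/2825; mL+mR=4356/2825 → advance +1; mR−mL=12/25 → turn +1·90°
n=2: pose=(-6,9,W); sL=24/37, sR=24/61; mL=24/61, mR=2352/2257; mL+mR=3240/2257 → advance +1; mR−mL=24/37 → turn +1·90°
n=3: pose=(-7,9,S); sL=3/5, sR=15/29; mL=15/29, mR=162/145; mL+mR=237/145 → advance +1; mR−mL=3/5 → turn +1·90°
n=4: pose=(-7,8,E); sL=24/53, sR=40/51; mL=40/51, mR=3344/2703; mL+mR=5464/2703 → advance +1; mR−mL=24/53 → turn +1·90°
n=5: pose=(-6,8,N); sL=12/25, sR=60/113; mL=60/113, mR=2856/2825; mL+mR=4356/2825 → advance +1; mR−mL=12/25 → turn +1·90°
n=6: pose=(-6,9,W); sL=24/37, sR=24/61; mL=24/61, mR=2352/2257; mL+mR=3240/2257 → advance +1; mR−mL=24/37 → turn +1·90°
n=7: pose=(-7,9,S); sL=3/5, sR=15/29; mL=15/29, mR=162/145; mL+mR=237/145 → advance +1; mR−mL=3/5 → turn +1·90°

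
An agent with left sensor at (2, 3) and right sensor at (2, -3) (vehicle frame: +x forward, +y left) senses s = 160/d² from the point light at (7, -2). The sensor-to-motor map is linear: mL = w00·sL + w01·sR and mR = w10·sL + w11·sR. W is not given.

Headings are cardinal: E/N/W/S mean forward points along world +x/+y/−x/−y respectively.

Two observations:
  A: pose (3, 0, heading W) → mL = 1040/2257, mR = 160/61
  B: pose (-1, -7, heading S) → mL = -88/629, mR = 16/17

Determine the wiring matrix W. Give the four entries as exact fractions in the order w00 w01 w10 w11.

obs A: pose=(3,0,W) → sL=160/37, sR=160/61, mL=1040/2257, mR=160/61
obs B: pose=(-1,-7,S) → sL=80/37, sR=16/17, mL=-88/629, mR=16/17
sensor matrix S = [[160/37, 160/61], [80/37, 16/17]]; det S = -61440/38369
solve [mL_A; mL_B] = S·[w00; w01] and [mR_A; mR_B] = S·[w10; w11]:
  w00 = -1/2, w01 = 1, w10 = 0, w11 = 1

-1/2 1 0 1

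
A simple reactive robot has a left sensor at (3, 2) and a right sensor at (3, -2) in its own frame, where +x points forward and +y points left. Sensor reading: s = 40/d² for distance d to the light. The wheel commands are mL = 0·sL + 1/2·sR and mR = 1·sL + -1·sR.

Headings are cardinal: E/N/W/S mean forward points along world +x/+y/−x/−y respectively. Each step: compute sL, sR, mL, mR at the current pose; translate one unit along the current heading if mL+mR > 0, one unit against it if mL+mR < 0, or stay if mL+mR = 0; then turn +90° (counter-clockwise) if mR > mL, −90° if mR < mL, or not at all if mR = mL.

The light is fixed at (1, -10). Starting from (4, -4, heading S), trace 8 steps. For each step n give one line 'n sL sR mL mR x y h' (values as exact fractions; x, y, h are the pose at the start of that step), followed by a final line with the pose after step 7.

n=0: pose=(4,-4,S); sL=20/17, sR=4; mL=2, mR=-48/17; mL+mR=-14/17 → advance -1; mR−mL=-82/17 → turn -1·90°
n=1: pose=(4,-3,W); sL=8/5, sR=40/81; mL=20/81, mR=448/405; mL+mR=548/405 → advance +1; mR−mL=116/135 → turn +1·90°
n=2: pose=(3,-3,S); sL=5/4, sR=5/2; mL=5/4, mR=-5/4; mL+mR=0 → advance +0; mR−mL=-5/2 → turn -1·90°
n=3: pose=(3,-3,W); sL=20/13, sR=20/41; mL=10/41, mR=560/533; mL+mR=690/533 → advance +1; mR−mL=430/533 → turn +1·90°
n=4: pose=(2,-3,S); sL=8/5, sR=40/17; mL=20/17, mR=-64/85; mL+mR=36/85 → advance +1; mR−mL=-164/85 → turn -1·90°
n=5: pose=(2,-4,W); sL=2, sR=10/17; mL=5/17, mR=24/17; mL+mR=29/17 → advance +1; mR−mL=19/17 → turn +1·90°
n=6: pose=(1,-4,S); sL=40/13, sR=40/13; mL=20/13, mR=0; mL+mR=20/13 → advance +1; mR−mL=-20/13 → turn -1·90°
n=7: pose=(1,-5,W); sL=20/9, sR=20/29; mL=10/29, mR=400/261; mL+mR=490/261 → advance +1; mR−mL=310/261 → turn +1·90°

0 20/17 4 2 -48/17 4 -4 S
1 8/5 40/81 20/81 448/405 4 -3 W
2 5/4 5/2 5/4 -5/4 3 -3 S
3 20/13 20/41 10/41 560/533 3 -3 W
4 8/5 40/17 20/17 -64/85 2 -3 S
5 2 10/17 5/17 24/17 2 -4 W
6 40/13 40/13 20/13 0 1 -4 S
7 20/9 20/29 10/29 400/261 1 -5 W
final 0 -5 S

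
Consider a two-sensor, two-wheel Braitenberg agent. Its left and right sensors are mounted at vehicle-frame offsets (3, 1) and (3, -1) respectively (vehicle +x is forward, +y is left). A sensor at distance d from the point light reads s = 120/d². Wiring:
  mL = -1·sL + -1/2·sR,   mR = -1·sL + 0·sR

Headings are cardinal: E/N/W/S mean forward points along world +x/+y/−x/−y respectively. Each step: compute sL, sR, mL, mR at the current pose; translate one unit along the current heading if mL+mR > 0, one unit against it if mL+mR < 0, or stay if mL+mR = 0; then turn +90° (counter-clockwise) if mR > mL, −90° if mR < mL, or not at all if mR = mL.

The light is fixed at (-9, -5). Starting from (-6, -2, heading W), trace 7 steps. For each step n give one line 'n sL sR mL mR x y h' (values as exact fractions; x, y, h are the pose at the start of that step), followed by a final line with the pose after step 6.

n=0: pose=(-6,-2,W); sL=30, sR=15/2; mL=-135/4, mR=-30; mL+mR=-255/4 → advance -1; mR−mL=15/4 → turn +1·90°
n=1: pose=(-5,-2,S); sL=24/5, sR=40/3; mL=-172/15, mR=-24/5; mL+mR=-244/15 → advance -1; mR−mL=20/3 → turn +1·90°
n=2: pose=(-5,-1,E); sL=60/37, sR=60/29; mL=-2850/1073, mR=-60/37; mL+mR=-4590/1073 → advance -1; mR−mL=30/29 → turn +1·90°
n=3: pose=(-6,-1,N); sL=120/53, sR=24/13; mL=-2196/689, mR=-120/53; mL+mR=-3756/689 → advance -1; mR−mL=12/13 → turn +1·90°
n=4: pose=(-6,-2,W); sL=30, sR=15/2; mL=-135/4, mR=-30; mL+mR=-255/4 → advance -1; mR−mL=15/4 → turn +1·90°
n=5: pose=(-5,-2,S); sL=24/5, sR=40/3; mL=-172/15, mR=-24/5; mL+mR=-244/15 → advance -1; mR−mL=20/3 → turn +1·90°
n=6: pose=(-5,-1,E); sL=60/37, sR=60/29; mL=-2850/1073, mR=-60/37; mL+mR=-4590/1073 → advance -1; mR−mL=30/29 → turn +1·90°

0 30 15/2 -135/4 -30 -6 -2 W
1 24/5 40/3 -172/15 -24/5 -5 -2 S
2 60/37 60/29 -2850/1073 -60/37 -5 -1 E
3 120/53 24/13 -2196/689 -120/53 -6 -1 N
4 30 15/2 -135/4 -30 -6 -2 W
5 24/5 40/3 -172/15 -24/5 -5 -2 S
6 60/37 60/29 -2850/1073 -60/37 -5 -1 E
final -6 -1 N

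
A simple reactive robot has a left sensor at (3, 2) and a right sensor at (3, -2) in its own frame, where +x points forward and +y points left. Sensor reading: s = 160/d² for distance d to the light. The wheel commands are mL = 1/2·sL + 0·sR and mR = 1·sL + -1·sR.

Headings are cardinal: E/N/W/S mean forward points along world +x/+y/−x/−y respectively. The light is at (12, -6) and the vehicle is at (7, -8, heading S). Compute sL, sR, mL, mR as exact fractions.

80/17 80/37 40/17 1600/629

left sensor world pos  = (9, -11); dL² = 34
right sensor world pos = (5, -11); dR² = 74
sL = 160/34 = 80/17
sR = 160/74 = 80/37
mL = 1/2·sL + 0·sR = 40/17
mR = 1·sL + -1·sR = 1600/629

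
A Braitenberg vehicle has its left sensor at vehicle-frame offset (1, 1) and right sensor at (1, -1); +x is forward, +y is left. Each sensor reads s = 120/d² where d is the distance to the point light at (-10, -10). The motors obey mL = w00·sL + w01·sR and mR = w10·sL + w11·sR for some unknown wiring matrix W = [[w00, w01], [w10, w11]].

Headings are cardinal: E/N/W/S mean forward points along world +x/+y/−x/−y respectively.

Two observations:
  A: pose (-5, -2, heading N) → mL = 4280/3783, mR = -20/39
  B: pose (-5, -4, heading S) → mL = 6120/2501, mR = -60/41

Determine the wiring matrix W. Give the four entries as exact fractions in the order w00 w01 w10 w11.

1/2 1/2 0 -1/2

obs A: pose=(-5,-2,N) → sL=120/97, sR=40/39, mL=4280/3783, mR=-20/39
obs B: pose=(-5,-4,S) → sL=120/61, sR=120/41, mL=6120/2501, mR=-60/41
sensor matrix S = [[120/97, 40/39], [120/61, 120/41]]; det S = 5056000/3153761
solve [mL_A; mL_B] = S·[w00; w01] and [mR_A; mR_B] = S·[w10; w11]:
  w00 = 1/2, w01 = 1/2, w10 = 0, w11 = -1/2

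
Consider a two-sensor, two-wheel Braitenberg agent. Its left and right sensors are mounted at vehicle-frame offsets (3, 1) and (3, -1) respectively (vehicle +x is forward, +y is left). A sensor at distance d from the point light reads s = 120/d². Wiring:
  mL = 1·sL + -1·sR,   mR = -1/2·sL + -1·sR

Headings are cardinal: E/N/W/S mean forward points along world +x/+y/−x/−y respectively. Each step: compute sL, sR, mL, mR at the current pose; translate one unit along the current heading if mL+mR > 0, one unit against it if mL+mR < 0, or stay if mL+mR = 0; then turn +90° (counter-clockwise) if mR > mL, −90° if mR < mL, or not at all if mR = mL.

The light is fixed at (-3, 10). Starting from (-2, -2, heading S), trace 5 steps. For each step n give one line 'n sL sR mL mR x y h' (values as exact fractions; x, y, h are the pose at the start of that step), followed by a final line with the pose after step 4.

0 120/229 8/15 -32/3435 -2732/3435 -2 -2 S
1 30/37 15/13 -165/481 -750/481 -2 -1 W
2 24/13 120/73 192/949 -2436/949 -1 -1 N
3 60/73 60/97 1440/7081 -7290/7081 -1 -2 E
4 120/229 8/15 -32/3435 -2732/3435 -2 -2 S
final -2 -1 W

n=0: pose=(-2,-2,S); sL=120/229, sR=8/15; mL=-32/3435, mR=-2732/3435; mL+mR=-2764/3435 → advance -1; mR−mL=-180/229 → turn -1·90°
n=1: pose=(-2,-1,W); sL=30/37, sR=15/13; mL=-165/481, mR=-750/481; mL+mR=-915/481 → advance -1; mR−mL=-45/37 → turn -1·90°
n=2: pose=(-1,-1,N); sL=24/13, sR=120/73; mL=192/949, mR=-2436/949; mL+mR=-2244/949 → advance -1; mR−mL=-36/13 → turn -1·90°
n=3: pose=(-1,-2,E); sL=60/73, sR=60/97; mL=1440/7081, mR=-7290/7081; mL+mR=-5850/7081 → advance -1; mR−mL=-90/73 → turn -1·90°
n=4: pose=(-2,-2,S); sL=120/229, sR=8/15; mL=-32/3435, mR=-2732/3435; mL+mR=-2764/3435 → advance -1; mR−mL=-180/229 → turn -1·90°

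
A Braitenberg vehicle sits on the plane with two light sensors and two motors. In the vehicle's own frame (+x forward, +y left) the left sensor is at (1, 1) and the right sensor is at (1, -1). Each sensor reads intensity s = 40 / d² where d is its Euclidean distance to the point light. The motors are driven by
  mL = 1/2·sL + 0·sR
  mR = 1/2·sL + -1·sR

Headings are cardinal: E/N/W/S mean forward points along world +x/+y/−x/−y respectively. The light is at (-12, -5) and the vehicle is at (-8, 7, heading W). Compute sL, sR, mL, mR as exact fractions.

4/13 20/89 2/13 -82/1157

left sensor world pos  = (-9, 6); dL² = 130
right sensor world pos = (-9, 8); dR² = 178
sL = 40/130 = 4/13
sR = 40/178 = 20/89
mL = 1/2·sL + 0·sR = 2/13
mR = 1/2·sL + -1·sR = -82/1157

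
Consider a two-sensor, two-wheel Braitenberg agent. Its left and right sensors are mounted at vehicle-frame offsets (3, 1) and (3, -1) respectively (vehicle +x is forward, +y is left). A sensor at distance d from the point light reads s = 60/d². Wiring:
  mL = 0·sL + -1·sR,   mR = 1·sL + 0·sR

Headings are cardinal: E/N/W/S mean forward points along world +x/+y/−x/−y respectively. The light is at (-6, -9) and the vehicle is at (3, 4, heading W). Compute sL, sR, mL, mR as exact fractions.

left sensor world pos  = (0, 3); dL² = 180
right sensor world pos = (0, 5); dR² = 232
sL = 60/180 = 1/3
sR = 60/232 = 15/58
mL = 0·sL + -1·sR = -15/58
mR = 1·sL + 0·sR = 1/3

1/3 15/58 -15/58 1/3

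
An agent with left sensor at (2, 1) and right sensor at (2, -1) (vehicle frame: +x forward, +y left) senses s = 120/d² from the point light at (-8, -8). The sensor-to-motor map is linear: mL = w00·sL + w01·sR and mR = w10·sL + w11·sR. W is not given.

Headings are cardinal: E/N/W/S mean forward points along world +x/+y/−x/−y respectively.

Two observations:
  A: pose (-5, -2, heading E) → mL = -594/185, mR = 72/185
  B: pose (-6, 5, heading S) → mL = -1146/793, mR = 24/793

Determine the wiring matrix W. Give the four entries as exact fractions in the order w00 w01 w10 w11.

obs A: pose=(-5,-2,E) → sL=60/37, sR=12/5, mL=-594/185, mR=72/185
obs B: pose=(-6,5,S) → sL=12/13, sR=60/61, mL=-1146/793, mR=24/793
sensor matrix S = [[60/37, 12/5], [12/13, 60/61]]; det S = -91008/146705
solve [mL_A; mL_B] = S·[w00; w01] and [mR_A; mR_B] = S·[w10; w11]:
  w00 = -1/2, w01 = -1, w10 = -1/2, w11 = 1/2

-1/2 -1 -1/2 1/2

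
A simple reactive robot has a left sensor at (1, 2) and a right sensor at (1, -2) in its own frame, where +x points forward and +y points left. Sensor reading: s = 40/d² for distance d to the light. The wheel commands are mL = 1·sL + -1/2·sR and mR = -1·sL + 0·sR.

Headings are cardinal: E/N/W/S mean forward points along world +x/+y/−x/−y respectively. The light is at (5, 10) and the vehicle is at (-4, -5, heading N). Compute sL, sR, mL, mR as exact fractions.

left sensor world pos  = (-6, -4); dL² = 317
right sensor world pos = (-2, -4); dR² = 245
sL = 40/317 = 40/317
sR = 40/245 = 8/49
mL = 1·sL + -1/2·sR = 692/15533
mR = -1·sL + 0·sR = -40/317

40/317 8/49 692/15533 -40/317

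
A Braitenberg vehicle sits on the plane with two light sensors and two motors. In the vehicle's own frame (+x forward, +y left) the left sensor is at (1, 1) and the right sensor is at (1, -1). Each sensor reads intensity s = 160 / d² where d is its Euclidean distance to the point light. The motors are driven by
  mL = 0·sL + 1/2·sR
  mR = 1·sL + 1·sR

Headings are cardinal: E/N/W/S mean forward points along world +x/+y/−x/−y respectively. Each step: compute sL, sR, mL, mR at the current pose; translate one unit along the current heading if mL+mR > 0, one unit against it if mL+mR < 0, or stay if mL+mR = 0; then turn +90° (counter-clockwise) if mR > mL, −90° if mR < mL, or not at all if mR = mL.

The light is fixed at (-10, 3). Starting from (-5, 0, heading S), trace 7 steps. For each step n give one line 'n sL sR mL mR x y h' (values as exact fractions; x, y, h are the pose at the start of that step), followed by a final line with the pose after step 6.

0 40/13 5 5/2 105/13 -5 0 S
1 32/9 160/61 80/61 3392/549 -5 -1 E
2 80/17 80/29 40/29 3680/493 -4 -1 N
3 160/41 160/29 80/29 11200/1189 -4 0 W
4 40/13 5 5/2 105/13 -5 0 S
5 32/9 160/61 80/61 3392/549 -5 -1 E
6 80/17 80/29 40/29 3680/493 -4 -1 N
final -4 0 W

n=0: pose=(-5,0,S); sL=40/13, sR=5; mL=5/2, mR=105/13; mL+mR=275/26 → advance +1; mR−mL=145/26 → turn +1·90°
n=1: pose=(-5,-1,E); sL=32/9, sR=160/61; mL=80/61, mR=3392/549; mL+mR=4112/549 → advance +1; mR−mL=2672/549 → turn +1·90°
n=2: pose=(-4,-1,N); sL=80/17, sR=80/29; mL=40/29, mR=3680/493; mL+mR=4360/493 → advance +1; mR−mL=3000/493 → turn +1·90°
n=3: pose=(-4,0,W); sL=160/41, sR=160/29; mL=80/29, mR=11200/1189; mL+mR=14480/1189 → advance +1; mR−mL=7920/1189 → turn +1·90°
n=4: pose=(-5,0,S); sL=40/13, sR=5; mL=5/2, mR=105/13; mL+mR=275/26 → advance +1; mR−mL=145/26 → turn +1·90°
n=5: pose=(-5,-1,E); sL=32/9, sR=160/61; mL=80/61, mR=3392/549; mL+mR=4112/549 → advance +1; mR−mL=2672/549 → turn +1·90°
n=6: pose=(-4,-1,N); sL=80/17, sR=80/29; mL=40/29, mR=3680/493; mL+mR=4360/493 → advance +1; mR−mL=3000/493 → turn +1·90°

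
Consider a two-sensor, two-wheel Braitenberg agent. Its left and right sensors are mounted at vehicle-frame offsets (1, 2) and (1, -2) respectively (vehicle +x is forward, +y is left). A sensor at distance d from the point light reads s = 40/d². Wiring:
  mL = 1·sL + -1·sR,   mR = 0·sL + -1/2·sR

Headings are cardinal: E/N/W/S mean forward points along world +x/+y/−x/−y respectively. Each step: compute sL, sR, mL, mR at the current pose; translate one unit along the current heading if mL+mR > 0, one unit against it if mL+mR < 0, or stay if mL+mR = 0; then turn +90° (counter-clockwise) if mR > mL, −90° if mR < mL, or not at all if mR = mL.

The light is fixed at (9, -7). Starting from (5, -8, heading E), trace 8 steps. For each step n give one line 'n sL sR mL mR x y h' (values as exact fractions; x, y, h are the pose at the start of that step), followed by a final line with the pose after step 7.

n=0: pose=(5,-8,E); sL=4, sR=20/9; mL=16/9, mR=-10/9; mL+mR=2/3 → advance +1; mR−mL=-26/9 → turn -1·90°
n=1: pose=(6,-8,S); sL=8, sR=40/29; mL=192/29, mR=-20/29; mL+mR=172/29 → advance +1; mR−mL=-212/29 → turn -1·90°
n=2: pose=(6,-9,W); sL=5/4, sR=5/2; mL=-5/4, mR=-5/4; mL+mR=-5/2 → advance -1; mR−mL=0 → turn +0·90°
n=3: pose=(7,-9,W); sL=8/5, sR=40/9; mL=-128/45, mR=-20/9; mL+mR=-76/15 → advance -1; mR−mL=28/45 → turn +1·90°
n=4: pose=(8,-9,S); sL=4, sR=20/9; mL=16/9, mR=-10/9; mL+mR=2/3 → advance +1; mR−mL=-26/9 → turn -1·90°
n=5: pose=(8,-10,W); sL=40/29, sR=8; mL=-192/29, mR=-4; mL+mR=-308/29 → advance -1; mR−mL=76/29 → turn +1·90°
n=6: pose=(9,-10,S); sL=2, sR=2; mL=0, mR=-1; mL+mR=-1 → advance -1; mR−mL=-1 → turn -1·90°
n=7: pose=(9,-9,W); sL=40/17, sR=40; mL=-640/17, mR=-20; mL+mR=-980/17 → advance -1; mR−mL=300/17 → turn +1·90°

0 4 20/9 16/9 -10/9 5 -8 E
1 8 40/29 192/29 -20/29 6 -8 S
2 5/4 5/2 -5/4 -5/4 6 -9 W
3 8/5 40/9 -128/45 -20/9 7 -9 W
4 4 20/9 16/9 -10/9 8 -9 S
5 40/29 8 -192/29 -4 8 -10 W
6 2 2 0 -1 9 -10 S
7 40/17 40 -640/17 -20 9 -9 W
final 10 -9 S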